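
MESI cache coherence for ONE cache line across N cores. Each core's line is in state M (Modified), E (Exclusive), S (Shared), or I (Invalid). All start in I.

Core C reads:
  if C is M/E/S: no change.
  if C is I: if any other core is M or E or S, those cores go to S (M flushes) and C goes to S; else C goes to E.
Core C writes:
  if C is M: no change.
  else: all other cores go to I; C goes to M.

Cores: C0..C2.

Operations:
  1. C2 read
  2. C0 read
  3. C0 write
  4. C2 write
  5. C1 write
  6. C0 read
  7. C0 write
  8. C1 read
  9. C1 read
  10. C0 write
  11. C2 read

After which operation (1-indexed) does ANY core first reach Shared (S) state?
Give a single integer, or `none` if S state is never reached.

Op 1: C2 read [C2 read from I: no other sharers -> C2=E (exclusive)] -> [I,I,E]
Op 2: C0 read [C0 read from I: others=['C2=E'] -> C0=S, others downsized to S] -> [S,I,S]
  -> First S state at op 2; remaining ops need not be traced.

Answer: 2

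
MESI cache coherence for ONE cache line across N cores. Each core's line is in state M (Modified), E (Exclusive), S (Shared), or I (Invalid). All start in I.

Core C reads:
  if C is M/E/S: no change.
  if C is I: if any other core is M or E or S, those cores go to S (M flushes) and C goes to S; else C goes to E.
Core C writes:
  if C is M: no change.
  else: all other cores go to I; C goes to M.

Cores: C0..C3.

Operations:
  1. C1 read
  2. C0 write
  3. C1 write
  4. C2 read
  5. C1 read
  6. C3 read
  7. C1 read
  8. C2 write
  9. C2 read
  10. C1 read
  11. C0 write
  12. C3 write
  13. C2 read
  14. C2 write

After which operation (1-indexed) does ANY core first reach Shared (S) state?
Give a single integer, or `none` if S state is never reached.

Answer: 4

Derivation:
Op 1: C1 read [C1 read from I: no other sharers -> C1=E (exclusive)] -> [I,E,I,I]
Op 2: C0 write [C0 write: invalidate ['C1=E'] -> C0=M] -> [M,I,I,I]
Op 3: C1 write [C1 write: invalidate ['C0=M'] -> C1=M] -> [I,M,I,I]
Op 4: C2 read [C2 read from I: others=['C1=M'] -> C2=S, others downsized to S] -> [I,S,S,I]
  -> First S state at op 4; remaining ops need not be traced.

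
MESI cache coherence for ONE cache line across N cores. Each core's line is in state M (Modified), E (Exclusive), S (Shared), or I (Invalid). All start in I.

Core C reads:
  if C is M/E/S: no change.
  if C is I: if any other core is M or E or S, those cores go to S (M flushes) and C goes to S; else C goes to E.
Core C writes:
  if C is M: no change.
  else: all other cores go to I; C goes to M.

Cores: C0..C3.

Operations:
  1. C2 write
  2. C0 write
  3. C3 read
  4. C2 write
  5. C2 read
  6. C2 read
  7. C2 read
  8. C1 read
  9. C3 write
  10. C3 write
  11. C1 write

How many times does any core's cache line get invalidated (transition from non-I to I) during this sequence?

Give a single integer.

Answer: 6

Derivation:
Op 1: C2 write [C2 write: invalidate none -> C2=M] -> [I,I,M,I] (invalidations this op: 0; running total: 0)
Op 2: C0 write [C0 write: invalidate ['C2=M'] -> C0=M] -> [M,I,I,I] (invalidations this op: 1; running total: 1)
Op 3: C3 read [C3 read from I: others=['C0=M'] -> C3=S, others downsized to S] -> [S,I,I,S] (invalidations this op: 0; running total: 1)
Op 4: C2 write [C2 write: invalidate ['C0=S', 'C3=S'] -> C2=M] -> [I,I,M,I] (invalidations this op: 2; running total: 3)
Op 5: C2 read [C2 read: already in M, no change] -> [I,I,M,I] (invalidations this op: 0; running total: 3)
Op 6: C2 read [C2 read: already in M, no change] -> [I,I,M,I] (invalidations this op: 0; running total: 3)
Op 7: C2 read [C2 read: already in M, no change] -> [I,I,M,I] (invalidations this op: 0; running total: 3)
Op 8: C1 read [C1 read from I: others=['C2=M'] -> C1=S, others downsized to S] -> [I,S,S,I] (invalidations this op: 0; running total: 3)
Op 9: C3 write [C3 write: invalidate ['C1=S', 'C2=S'] -> C3=M] -> [I,I,I,M] (invalidations this op: 2; running total: 5)
Op 10: C3 write [C3 write: already M (modified), no change] -> [I,I,I,M] (invalidations this op: 0; running total: 5)
Op 11: C1 write [C1 write: invalidate ['C3=M'] -> C1=M] -> [I,M,I,I] (invalidations this op: 1; running total: 6)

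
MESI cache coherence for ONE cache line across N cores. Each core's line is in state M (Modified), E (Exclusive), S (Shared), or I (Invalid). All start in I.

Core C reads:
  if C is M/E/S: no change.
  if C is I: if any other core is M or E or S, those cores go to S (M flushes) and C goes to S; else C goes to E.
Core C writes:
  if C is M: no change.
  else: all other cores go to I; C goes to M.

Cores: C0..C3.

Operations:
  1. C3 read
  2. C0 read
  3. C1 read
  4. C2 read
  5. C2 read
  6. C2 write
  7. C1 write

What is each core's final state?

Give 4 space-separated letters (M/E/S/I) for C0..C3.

Answer: I M I I

Derivation:
Op 1: C3 read [C3 read from I: no other sharers -> C3=E (exclusive)] -> [I,I,I,E]
Op 2: C0 read [C0 read from I: others=['C3=E'] -> C0=S, others downsized to S] -> [S,I,I,S]
Op 3: C1 read [C1 read from I: others=['C0=S', 'C3=S'] -> C1=S, others downsized to S] -> [S,S,I,S]
Op 4: C2 read [C2 read from I: others=['C0=S', 'C1=S', 'C3=S'] -> C2=S, others downsized to S] -> [S,S,S,S]
Op 5: C2 read [C2 read: already in S, no change] -> [S,S,S,S]
Op 6: C2 write [C2 write: invalidate ['C0=S', 'C1=S', 'C3=S'] -> C2=M] -> [I,I,M,I]
Op 7: C1 write [C1 write: invalidate ['C2=M'] -> C1=M] -> [I,M,I,I]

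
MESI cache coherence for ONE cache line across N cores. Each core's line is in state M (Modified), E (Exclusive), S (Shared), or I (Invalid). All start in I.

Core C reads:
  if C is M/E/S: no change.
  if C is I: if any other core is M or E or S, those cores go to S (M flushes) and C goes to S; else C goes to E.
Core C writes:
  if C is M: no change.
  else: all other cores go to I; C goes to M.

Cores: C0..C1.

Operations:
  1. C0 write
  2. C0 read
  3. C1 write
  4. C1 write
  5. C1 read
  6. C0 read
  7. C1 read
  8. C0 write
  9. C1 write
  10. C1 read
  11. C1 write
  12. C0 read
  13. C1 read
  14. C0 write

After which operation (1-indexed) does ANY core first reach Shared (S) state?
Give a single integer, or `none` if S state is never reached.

Op 1: C0 write [C0 write: invalidate none -> C0=M] -> [M,I]
Op 2: C0 read [C0 read: already in M, no change] -> [M,I]
Op 3: C1 write [C1 write: invalidate ['C0=M'] -> C1=M] -> [I,M]
Op 4: C1 write [C1 write: already M (modified), no change] -> [I,M]
Op 5: C1 read [C1 read: already in M, no change] -> [I,M]
Op 6: C0 read [C0 read from I: others=['C1=M'] -> C0=S, others downsized to S] -> [S,S]
  -> First S state at op 6; remaining ops need not be traced.

Answer: 6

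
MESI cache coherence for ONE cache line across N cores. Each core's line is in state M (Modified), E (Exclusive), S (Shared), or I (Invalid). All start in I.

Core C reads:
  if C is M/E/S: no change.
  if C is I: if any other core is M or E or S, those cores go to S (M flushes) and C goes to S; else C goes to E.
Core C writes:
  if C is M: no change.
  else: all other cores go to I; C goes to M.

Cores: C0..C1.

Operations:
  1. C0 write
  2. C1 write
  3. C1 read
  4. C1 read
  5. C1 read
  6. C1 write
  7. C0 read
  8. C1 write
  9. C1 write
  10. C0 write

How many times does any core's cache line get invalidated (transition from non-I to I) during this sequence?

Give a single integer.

Answer: 3

Derivation:
Op 1: C0 write [C0 write: invalidate none -> C0=M] -> [M,I] (invalidations this op: 0; running total: 0)
Op 2: C1 write [C1 write: invalidate ['C0=M'] -> C1=M] -> [I,M] (invalidations this op: 1; running total: 1)
Op 3: C1 read [C1 read: already in M, no change] -> [I,M] (invalidations this op: 0; running total: 1)
Op 4: C1 read [C1 read: already in M, no change] -> [I,M] (invalidations this op: 0; running total: 1)
Op 5: C1 read [C1 read: already in M, no change] -> [I,M] (invalidations this op: 0; running total: 1)
Op 6: C1 write [C1 write: already M (modified), no change] -> [I,M] (invalidations this op: 0; running total: 1)
Op 7: C0 read [C0 read from I: others=['C1=M'] -> C0=S, others downsized to S] -> [S,S] (invalidations this op: 0; running total: 1)
Op 8: C1 write [C1 write: invalidate ['C0=S'] -> C1=M] -> [I,M] (invalidations this op: 1; running total: 2)
Op 9: C1 write [C1 write: already M (modified), no change] -> [I,M] (invalidations this op: 0; running total: 2)
Op 10: C0 write [C0 write: invalidate ['C1=M'] -> C0=M] -> [M,I] (invalidations this op: 1; running total: 3)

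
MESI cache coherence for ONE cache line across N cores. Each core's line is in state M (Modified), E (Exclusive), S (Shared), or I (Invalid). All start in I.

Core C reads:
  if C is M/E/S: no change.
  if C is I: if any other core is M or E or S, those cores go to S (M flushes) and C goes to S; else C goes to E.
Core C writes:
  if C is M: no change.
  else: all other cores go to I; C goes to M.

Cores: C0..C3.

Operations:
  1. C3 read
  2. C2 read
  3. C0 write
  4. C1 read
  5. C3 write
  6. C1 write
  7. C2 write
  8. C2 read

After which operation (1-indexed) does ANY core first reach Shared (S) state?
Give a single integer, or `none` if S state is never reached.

Answer: 2

Derivation:
Op 1: C3 read [C3 read from I: no other sharers -> C3=E (exclusive)] -> [I,I,I,E]
Op 2: C2 read [C2 read from I: others=['C3=E'] -> C2=S, others downsized to S] -> [I,I,S,S]
  -> First S state at op 2; remaining ops need not be traced.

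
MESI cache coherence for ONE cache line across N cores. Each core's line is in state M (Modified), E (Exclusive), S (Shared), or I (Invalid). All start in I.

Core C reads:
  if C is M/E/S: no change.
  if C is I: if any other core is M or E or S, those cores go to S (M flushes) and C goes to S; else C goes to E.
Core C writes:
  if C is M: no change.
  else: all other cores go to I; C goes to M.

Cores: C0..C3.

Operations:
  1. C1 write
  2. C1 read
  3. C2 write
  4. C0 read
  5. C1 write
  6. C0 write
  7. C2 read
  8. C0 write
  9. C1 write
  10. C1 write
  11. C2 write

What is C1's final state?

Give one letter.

Op 1: C1 write [C1 write: invalidate none -> C1=M] -> [I,M,I,I]
Op 2: C1 read [C1 read: already in M, no change] -> [I,M,I,I]
Op 3: C2 write [C2 write: invalidate ['C1=M'] -> C2=M] -> [I,I,M,I]
Op 4: C0 read [C0 read from I: others=['C2=M'] -> C0=S, others downsized to S] -> [S,I,S,I]
Op 5: C1 write [C1 write: invalidate ['C0=S', 'C2=S'] -> C1=M] -> [I,M,I,I]
Op 6: C0 write [C0 write: invalidate ['C1=M'] -> C0=M] -> [M,I,I,I]
Op 7: C2 read [C2 read from I: others=['C0=M'] -> C2=S, others downsized to S] -> [S,I,S,I]
Op 8: C0 write [C0 write: invalidate ['C2=S'] -> C0=M] -> [M,I,I,I]
Op 9: C1 write [C1 write: invalidate ['C0=M'] -> C1=M] -> [I,M,I,I]
Op 10: C1 write [C1 write: already M (modified), no change] -> [I,M,I,I]
Op 11: C2 write [C2 write: invalidate ['C1=M'] -> C2=M] -> [I,I,M,I]

Answer: I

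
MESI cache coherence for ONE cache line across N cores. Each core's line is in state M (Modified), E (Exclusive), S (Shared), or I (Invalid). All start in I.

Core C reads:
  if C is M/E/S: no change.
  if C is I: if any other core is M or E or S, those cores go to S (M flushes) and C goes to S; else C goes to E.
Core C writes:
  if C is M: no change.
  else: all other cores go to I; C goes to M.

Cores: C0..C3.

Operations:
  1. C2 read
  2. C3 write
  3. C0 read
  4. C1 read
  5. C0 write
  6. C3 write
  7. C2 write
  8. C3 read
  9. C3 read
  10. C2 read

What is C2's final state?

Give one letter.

Answer: S

Derivation:
Op 1: C2 read [C2 read from I: no other sharers -> C2=E (exclusive)] -> [I,I,E,I]
Op 2: C3 write [C3 write: invalidate ['C2=E'] -> C3=M] -> [I,I,I,M]
Op 3: C0 read [C0 read from I: others=['C3=M'] -> C0=S, others downsized to S] -> [S,I,I,S]
Op 4: C1 read [C1 read from I: others=['C0=S', 'C3=S'] -> C1=S, others downsized to S] -> [S,S,I,S]
Op 5: C0 write [C0 write: invalidate ['C1=S', 'C3=S'] -> C0=M] -> [M,I,I,I]
Op 6: C3 write [C3 write: invalidate ['C0=M'] -> C3=M] -> [I,I,I,M]
Op 7: C2 write [C2 write: invalidate ['C3=M'] -> C2=M] -> [I,I,M,I]
Op 8: C3 read [C3 read from I: others=['C2=M'] -> C3=S, others downsized to S] -> [I,I,S,S]
Op 9: C3 read [C3 read: already in S, no change] -> [I,I,S,S]
Op 10: C2 read [C2 read: already in S, no change] -> [I,I,S,S]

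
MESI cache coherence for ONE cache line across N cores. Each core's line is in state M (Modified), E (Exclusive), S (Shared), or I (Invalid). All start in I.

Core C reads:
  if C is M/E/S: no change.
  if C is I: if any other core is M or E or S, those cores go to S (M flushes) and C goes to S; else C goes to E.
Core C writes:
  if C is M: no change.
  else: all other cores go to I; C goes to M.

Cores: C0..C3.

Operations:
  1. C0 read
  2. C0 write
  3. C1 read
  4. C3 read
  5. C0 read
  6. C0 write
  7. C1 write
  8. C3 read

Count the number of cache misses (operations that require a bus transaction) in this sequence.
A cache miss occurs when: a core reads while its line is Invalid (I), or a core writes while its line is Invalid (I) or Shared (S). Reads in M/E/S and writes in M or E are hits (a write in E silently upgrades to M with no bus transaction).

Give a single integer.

Op 1: C0 read [C0 read from I: no other sharers -> C0=E (exclusive)] -> [E,I,I,I] [MISS #1: read from I]
Op 2: C0 write [C0 write: invalidate none -> C0=M] -> [M,I,I,I] [hit: write from E is a silent E->M upgrade, no bus transaction]
Op 3: C1 read [C1 read from I: others=['C0=M'] -> C1=S, others downsized to S] -> [S,S,I,I] [MISS #2: read from I]
Op 4: C3 read [C3 read from I: others=['C0=S', 'C1=S'] -> C3=S, others downsized to S] -> [S,S,I,S] [MISS #3: read from I]
Op 5: C0 read [C0 read: already in S, no change] -> [S,S,I,S] [hit: read from S]
Op 6: C0 write [C0 write: invalidate ['C1=S', 'C3=S'] -> C0=M] -> [M,I,I,I] [MISS #4: write from S]
Op 7: C1 write [C1 write: invalidate ['C0=M'] -> C1=M] -> [I,M,I,I] [MISS #5: write from I]
Op 8: C3 read [C3 read from I: others=['C1=M'] -> C3=S, others downsized to S] -> [I,S,I,S] [MISS #6: read from I]

Answer: 6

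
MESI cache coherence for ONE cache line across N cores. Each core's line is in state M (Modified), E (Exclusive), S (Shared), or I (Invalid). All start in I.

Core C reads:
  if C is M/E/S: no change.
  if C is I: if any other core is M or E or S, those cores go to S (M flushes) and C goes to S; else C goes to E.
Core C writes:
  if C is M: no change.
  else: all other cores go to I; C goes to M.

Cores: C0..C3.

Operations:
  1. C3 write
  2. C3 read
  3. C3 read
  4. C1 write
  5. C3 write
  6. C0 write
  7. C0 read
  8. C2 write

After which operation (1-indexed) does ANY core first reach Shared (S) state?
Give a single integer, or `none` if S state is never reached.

Answer: none

Derivation:
Op 1: C3 write [C3 write: invalidate none -> C3=M] -> [I,I,I,M]
Op 2: C3 read [C3 read: already in M, no change] -> [I,I,I,M]
Op 3: C3 read [C3 read: already in M, no change] -> [I,I,I,M]
Op 4: C1 write [C1 write: invalidate ['C3=M'] -> C1=M] -> [I,M,I,I]
Op 5: C3 write [C3 write: invalidate ['C1=M'] -> C3=M] -> [I,I,I,M]
Op 6: C0 write [C0 write: invalidate ['C3=M'] -> C0=M] -> [M,I,I,I]
Op 7: C0 read [C0 read: already in M, no change] -> [M,I,I,I]
Op 8: C2 write [C2 write: invalidate ['C0=M'] -> C2=M] -> [I,I,M,I]
S state never reached in this sequence.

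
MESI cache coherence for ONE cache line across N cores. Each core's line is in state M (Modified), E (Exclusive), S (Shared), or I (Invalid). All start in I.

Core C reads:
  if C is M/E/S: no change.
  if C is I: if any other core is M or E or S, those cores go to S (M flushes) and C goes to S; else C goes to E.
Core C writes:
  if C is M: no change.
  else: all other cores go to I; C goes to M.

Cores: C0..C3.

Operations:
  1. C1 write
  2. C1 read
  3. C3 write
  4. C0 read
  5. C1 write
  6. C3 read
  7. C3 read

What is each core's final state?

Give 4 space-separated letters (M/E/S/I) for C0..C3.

Answer: I S I S

Derivation:
Op 1: C1 write [C1 write: invalidate none -> C1=M] -> [I,M,I,I]
Op 2: C1 read [C1 read: already in M, no change] -> [I,M,I,I]
Op 3: C3 write [C3 write: invalidate ['C1=M'] -> C3=M] -> [I,I,I,M]
Op 4: C0 read [C0 read from I: others=['C3=M'] -> C0=S, others downsized to S] -> [S,I,I,S]
Op 5: C1 write [C1 write: invalidate ['C0=S', 'C3=S'] -> C1=M] -> [I,M,I,I]
Op 6: C3 read [C3 read from I: others=['C1=M'] -> C3=S, others downsized to S] -> [I,S,I,S]
Op 7: C3 read [C3 read: already in S, no change] -> [I,S,I,S]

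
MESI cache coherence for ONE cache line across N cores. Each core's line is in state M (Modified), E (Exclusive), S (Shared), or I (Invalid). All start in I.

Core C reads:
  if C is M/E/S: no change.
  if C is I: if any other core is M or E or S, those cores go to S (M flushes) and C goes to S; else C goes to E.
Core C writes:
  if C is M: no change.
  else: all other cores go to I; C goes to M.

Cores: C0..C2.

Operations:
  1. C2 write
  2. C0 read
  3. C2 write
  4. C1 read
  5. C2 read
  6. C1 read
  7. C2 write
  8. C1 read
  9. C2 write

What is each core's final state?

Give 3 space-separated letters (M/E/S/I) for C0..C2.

Op 1: C2 write [C2 write: invalidate none -> C2=M] -> [I,I,M]
Op 2: C0 read [C0 read from I: others=['C2=M'] -> C0=S, others downsized to S] -> [S,I,S]
Op 3: C2 write [C2 write: invalidate ['C0=S'] -> C2=M] -> [I,I,M]
Op 4: C1 read [C1 read from I: others=['C2=M'] -> C1=S, others downsized to S] -> [I,S,S]
Op 5: C2 read [C2 read: already in S, no change] -> [I,S,S]
Op 6: C1 read [C1 read: already in S, no change] -> [I,S,S]
Op 7: C2 write [C2 write: invalidate ['C1=S'] -> C2=M] -> [I,I,M]
Op 8: C1 read [C1 read from I: others=['C2=M'] -> C1=S, others downsized to S] -> [I,S,S]
Op 9: C2 write [C2 write: invalidate ['C1=S'] -> C2=M] -> [I,I,M]

Answer: I I M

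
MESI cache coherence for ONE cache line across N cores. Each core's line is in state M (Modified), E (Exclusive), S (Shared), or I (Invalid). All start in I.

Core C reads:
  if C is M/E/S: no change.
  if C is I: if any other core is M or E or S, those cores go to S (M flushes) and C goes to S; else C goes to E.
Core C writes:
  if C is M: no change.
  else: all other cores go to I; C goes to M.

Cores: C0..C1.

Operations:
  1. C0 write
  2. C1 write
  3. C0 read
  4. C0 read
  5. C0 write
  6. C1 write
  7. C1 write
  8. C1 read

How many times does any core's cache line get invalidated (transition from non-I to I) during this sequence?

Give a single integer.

Answer: 3

Derivation:
Op 1: C0 write [C0 write: invalidate none -> C0=M] -> [M,I] (invalidations this op: 0; running total: 0)
Op 2: C1 write [C1 write: invalidate ['C0=M'] -> C1=M] -> [I,M] (invalidations this op: 1; running total: 1)
Op 3: C0 read [C0 read from I: others=['C1=M'] -> C0=S, others downsized to S] -> [S,S] (invalidations this op: 0; running total: 1)
Op 4: C0 read [C0 read: already in S, no change] -> [S,S] (invalidations this op: 0; running total: 1)
Op 5: C0 write [C0 write: invalidate ['C1=S'] -> C0=M] -> [M,I] (invalidations this op: 1; running total: 2)
Op 6: C1 write [C1 write: invalidate ['C0=M'] -> C1=M] -> [I,M] (invalidations this op: 1; running total: 3)
Op 7: C1 write [C1 write: already M (modified), no change] -> [I,M] (invalidations this op: 0; running total: 3)
Op 8: C1 read [C1 read: already in M, no change] -> [I,M] (invalidations this op: 0; running total: 3)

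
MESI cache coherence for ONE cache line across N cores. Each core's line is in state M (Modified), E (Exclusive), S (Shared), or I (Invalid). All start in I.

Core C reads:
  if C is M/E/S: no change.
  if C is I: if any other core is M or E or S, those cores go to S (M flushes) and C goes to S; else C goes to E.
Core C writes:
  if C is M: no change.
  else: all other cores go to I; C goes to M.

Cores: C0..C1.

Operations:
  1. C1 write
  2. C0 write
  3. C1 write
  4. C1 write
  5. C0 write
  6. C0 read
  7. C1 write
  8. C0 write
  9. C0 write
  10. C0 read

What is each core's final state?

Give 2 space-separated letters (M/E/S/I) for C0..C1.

Answer: M I

Derivation:
Op 1: C1 write [C1 write: invalidate none -> C1=M] -> [I,M]
Op 2: C0 write [C0 write: invalidate ['C1=M'] -> C0=M] -> [M,I]
Op 3: C1 write [C1 write: invalidate ['C0=M'] -> C1=M] -> [I,M]
Op 4: C1 write [C1 write: already M (modified), no change] -> [I,M]
Op 5: C0 write [C0 write: invalidate ['C1=M'] -> C0=M] -> [M,I]
Op 6: C0 read [C0 read: already in M, no change] -> [M,I]
Op 7: C1 write [C1 write: invalidate ['C0=M'] -> C1=M] -> [I,M]
Op 8: C0 write [C0 write: invalidate ['C1=M'] -> C0=M] -> [M,I]
Op 9: C0 write [C0 write: already M (modified), no change] -> [M,I]
Op 10: C0 read [C0 read: already in M, no change] -> [M,I]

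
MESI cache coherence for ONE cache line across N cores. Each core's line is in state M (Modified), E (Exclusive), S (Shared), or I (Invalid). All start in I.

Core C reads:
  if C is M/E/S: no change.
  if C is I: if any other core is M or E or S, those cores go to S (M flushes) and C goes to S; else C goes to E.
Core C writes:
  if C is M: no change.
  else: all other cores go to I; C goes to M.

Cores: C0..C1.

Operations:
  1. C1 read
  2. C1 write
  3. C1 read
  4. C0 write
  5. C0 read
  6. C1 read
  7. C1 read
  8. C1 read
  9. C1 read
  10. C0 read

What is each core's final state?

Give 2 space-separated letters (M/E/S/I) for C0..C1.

Answer: S S

Derivation:
Op 1: C1 read [C1 read from I: no other sharers -> C1=E (exclusive)] -> [I,E]
Op 2: C1 write [C1 write: invalidate none -> C1=M] -> [I,M]
Op 3: C1 read [C1 read: already in M, no change] -> [I,M]
Op 4: C0 write [C0 write: invalidate ['C1=M'] -> C0=M] -> [M,I]
Op 5: C0 read [C0 read: already in M, no change] -> [M,I]
Op 6: C1 read [C1 read from I: others=['C0=M'] -> C1=S, others downsized to S] -> [S,S]
Op 7: C1 read [C1 read: already in S, no change] -> [S,S]
Op 8: C1 read [C1 read: already in S, no change] -> [S,S]
Op 9: C1 read [C1 read: already in S, no change] -> [S,S]
Op 10: C0 read [C0 read: already in S, no change] -> [S,S]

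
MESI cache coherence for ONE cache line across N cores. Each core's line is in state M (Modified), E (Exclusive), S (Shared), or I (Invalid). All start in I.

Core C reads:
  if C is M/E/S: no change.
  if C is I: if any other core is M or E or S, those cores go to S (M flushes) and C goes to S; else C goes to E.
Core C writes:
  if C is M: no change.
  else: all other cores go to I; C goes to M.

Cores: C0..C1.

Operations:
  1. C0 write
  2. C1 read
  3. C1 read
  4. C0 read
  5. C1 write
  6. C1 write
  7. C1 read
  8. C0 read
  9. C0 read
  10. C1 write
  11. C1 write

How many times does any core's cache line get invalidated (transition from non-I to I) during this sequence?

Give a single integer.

Answer: 2

Derivation:
Op 1: C0 write [C0 write: invalidate none -> C0=M] -> [M,I] (invalidations this op: 0; running total: 0)
Op 2: C1 read [C1 read from I: others=['C0=M'] -> C1=S, others downsized to S] -> [S,S] (invalidations this op: 0; running total: 0)
Op 3: C1 read [C1 read: already in S, no change] -> [S,S] (invalidations this op: 0; running total: 0)
Op 4: C0 read [C0 read: already in S, no change] -> [S,S] (invalidations this op: 0; running total: 0)
Op 5: C1 write [C1 write: invalidate ['C0=S'] -> C1=M] -> [I,M] (invalidations this op: 1; running total: 1)
Op 6: C1 write [C1 write: already M (modified), no change] -> [I,M] (invalidations this op: 0; running total: 1)
Op 7: C1 read [C1 read: already in M, no change] -> [I,M] (invalidations this op: 0; running total: 1)
Op 8: C0 read [C0 read from I: others=['C1=M'] -> C0=S, others downsized to S] -> [S,S] (invalidations this op: 0; running total: 1)
Op 9: C0 read [C0 read: already in S, no change] -> [S,S] (invalidations this op: 0; running total: 1)
Op 10: C1 write [C1 write: invalidate ['C0=S'] -> C1=M] -> [I,M] (invalidations this op: 1; running total: 2)
Op 11: C1 write [C1 write: already M (modified), no change] -> [I,M] (invalidations this op: 0; running total: 2)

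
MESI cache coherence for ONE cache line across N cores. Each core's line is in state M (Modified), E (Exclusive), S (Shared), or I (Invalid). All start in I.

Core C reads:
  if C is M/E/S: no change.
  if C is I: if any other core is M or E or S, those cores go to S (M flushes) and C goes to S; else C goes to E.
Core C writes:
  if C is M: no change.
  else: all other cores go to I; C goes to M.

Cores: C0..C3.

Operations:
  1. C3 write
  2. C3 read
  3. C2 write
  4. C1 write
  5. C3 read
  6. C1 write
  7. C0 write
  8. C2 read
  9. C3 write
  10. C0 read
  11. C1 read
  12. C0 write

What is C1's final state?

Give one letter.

Answer: I

Derivation:
Op 1: C3 write [C3 write: invalidate none -> C3=M] -> [I,I,I,M]
Op 2: C3 read [C3 read: already in M, no change] -> [I,I,I,M]
Op 3: C2 write [C2 write: invalidate ['C3=M'] -> C2=M] -> [I,I,M,I]
Op 4: C1 write [C1 write: invalidate ['C2=M'] -> C1=M] -> [I,M,I,I]
Op 5: C3 read [C3 read from I: others=['C1=M'] -> C3=S, others downsized to S] -> [I,S,I,S]
Op 6: C1 write [C1 write: invalidate ['C3=S'] -> C1=M] -> [I,M,I,I]
Op 7: C0 write [C0 write: invalidate ['C1=M'] -> C0=M] -> [M,I,I,I]
Op 8: C2 read [C2 read from I: others=['C0=M'] -> C2=S, others downsized to S] -> [S,I,S,I]
Op 9: C3 write [C3 write: invalidate ['C0=S', 'C2=S'] -> C3=M] -> [I,I,I,M]
Op 10: C0 read [C0 read from I: others=['C3=M'] -> C0=S, others downsized to S] -> [S,I,I,S]
Op 11: C1 read [C1 read from I: others=['C0=S', 'C3=S'] -> C1=S, others downsized to S] -> [S,S,I,S]
Op 12: C0 write [C0 write: invalidate ['C1=S', 'C3=S'] -> C0=M] -> [M,I,I,I]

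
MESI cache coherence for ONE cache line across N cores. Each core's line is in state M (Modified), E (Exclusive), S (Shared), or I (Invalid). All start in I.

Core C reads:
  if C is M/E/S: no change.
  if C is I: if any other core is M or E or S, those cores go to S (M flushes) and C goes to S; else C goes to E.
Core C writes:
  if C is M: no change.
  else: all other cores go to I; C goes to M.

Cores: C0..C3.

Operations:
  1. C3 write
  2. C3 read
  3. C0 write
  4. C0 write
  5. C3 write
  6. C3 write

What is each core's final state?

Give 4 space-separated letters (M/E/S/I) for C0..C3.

Answer: I I I M

Derivation:
Op 1: C3 write [C3 write: invalidate none -> C3=M] -> [I,I,I,M]
Op 2: C3 read [C3 read: already in M, no change] -> [I,I,I,M]
Op 3: C0 write [C0 write: invalidate ['C3=M'] -> C0=M] -> [M,I,I,I]
Op 4: C0 write [C0 write: already M (modified), no change] -> [M,I,I,I]
Op 5: C3 write [C3 write: invalidate ['C0=M'] -> C3=M] -> [I,I,I,M]
Op 6: C3 write [C3 write: already M (modified), no change] -> [I,I,I,M]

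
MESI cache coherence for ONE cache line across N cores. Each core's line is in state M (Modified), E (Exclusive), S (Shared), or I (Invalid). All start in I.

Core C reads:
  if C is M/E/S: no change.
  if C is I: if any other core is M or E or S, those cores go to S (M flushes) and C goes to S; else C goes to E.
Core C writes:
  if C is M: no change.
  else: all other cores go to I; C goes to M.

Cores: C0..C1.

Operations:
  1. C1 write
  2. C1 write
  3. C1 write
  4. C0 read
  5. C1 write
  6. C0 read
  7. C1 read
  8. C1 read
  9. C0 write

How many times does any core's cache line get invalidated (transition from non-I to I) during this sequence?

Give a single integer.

Op 1: C1 write [C1 write: invalidate none -> C1=M] -> [I,M] (invalidations this op: 0; running total: 0)
Op 2: C1 write [C1 write: already M (modified), no change] -> [I,M] (invalidations this op: 0; running total: 0)
Op 3: C1 write [C1 write: already M (modified), no change] -> [I,M] (invalidations this op: 0; running total: 0)
Op 4: C0 read [C0 read from I: others=['C1=M'] -> C0=S, others downsized to S] -> [S,S] (invalidations this op: 0; running total: 0)
Op 5: C1 write [C1 write: invalidate ['C0=S'] -> C1=M] -> [I,M] (invalidations this op: 1; running total: 1)
Op 6: C0 read [C0 read from I: others=['C1=M'] -> C0=S, others downsized to S] -> [S,S] (invalidations this op: 0; running total: 1)
Op 7: C1 read [C1 read: already in S, no change] -> [S,S] (invalidations this op: 0; running total: 1)
Op 8: C1 read [C1 read: already in S, no change] -> [S,S] (invalidations this op: 0; running total: 1)
Op 9: C0 write [C0 write: invalidate ['C1=S'] -> C0=M] -> [M,I] (invalidations this op: 1; running total: 2)

Answer: 2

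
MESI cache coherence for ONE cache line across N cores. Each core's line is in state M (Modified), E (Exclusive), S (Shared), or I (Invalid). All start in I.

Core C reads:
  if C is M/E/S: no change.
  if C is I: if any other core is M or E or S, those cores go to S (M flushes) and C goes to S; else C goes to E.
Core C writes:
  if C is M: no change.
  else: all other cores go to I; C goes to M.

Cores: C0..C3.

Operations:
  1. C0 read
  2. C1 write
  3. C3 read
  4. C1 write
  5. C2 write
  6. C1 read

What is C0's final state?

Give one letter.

Op 1: C0 read [C0 read from I: no other sharers -> C0=E (exclusive)] -> [E,I,I,I]
Op 2: C1 write [C1 write: invalidate ['C0=E'] -> C1=M] -> [I,M,I,I]
Op 3: C3 read [C3 read from I: others=['C1=M'] -> C3=S, others downsized to S] -> [I,S,I,S]
Op 4: C1 write [C1 write: invalidate ['C3=S'] -> C1=M] -> [I,M,I,I]
Op 5: C2 write [C2 write: invalidate ['C1=M'] -> C2=M] -> [I,I,M,I]
Op 6: C1 read [C1 read from I: others=['C2=M'] -> C1=S, others downsized to S] -> [I,S,S,I]

Answer: I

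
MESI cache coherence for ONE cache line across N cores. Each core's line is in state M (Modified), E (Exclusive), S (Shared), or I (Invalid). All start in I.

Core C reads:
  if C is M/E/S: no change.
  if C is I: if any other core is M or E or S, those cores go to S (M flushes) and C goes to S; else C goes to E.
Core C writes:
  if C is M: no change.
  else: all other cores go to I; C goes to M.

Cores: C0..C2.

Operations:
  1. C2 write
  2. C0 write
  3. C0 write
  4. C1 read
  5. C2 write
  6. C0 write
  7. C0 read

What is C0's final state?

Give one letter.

Op 1: C2 write [C2 write: invalidate none -> C2=M] -> [I,I,M]
Op 2: C0 write [C0 write: invalidate ['C2=M'] -> C0=M] -> [M,I,I]
Op 3: C0 write [C0 write: already M (modified), no change] -> [M,I,I]
Op 4: C1 read [C1 read from I: others=['C0=M'] -> C1=S, others downsized to S] -> [S,S,I]
Op 5: C2 write [C2 write: invalidate ['C0=S', 'C1=S'] -> C2=M] -> [I,I,M]
Op 6: C0 write [C0 write: invalidate ['C2=M'] -> C0=M] -> [M,I,I]
Op 7: C0 read [C0 read: already in M, no change] -> [M,I,I]

Answer: M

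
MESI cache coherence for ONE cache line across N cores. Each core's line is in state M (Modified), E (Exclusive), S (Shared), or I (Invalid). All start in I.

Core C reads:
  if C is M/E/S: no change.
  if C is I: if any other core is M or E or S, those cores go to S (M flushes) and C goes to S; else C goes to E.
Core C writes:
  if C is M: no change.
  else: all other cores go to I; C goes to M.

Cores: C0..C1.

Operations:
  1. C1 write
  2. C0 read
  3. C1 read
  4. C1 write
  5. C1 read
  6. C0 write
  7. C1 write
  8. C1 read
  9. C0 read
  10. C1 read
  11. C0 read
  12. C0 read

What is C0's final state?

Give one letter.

Op 1: C1 write [C1 write: invalidate none -> C1=M] -> [I,M]
Op 2: C0 read [C0 read from I: others=['C1=M'] -> C0=S, others downsized to S] -> [S,S]
Op 3: C1 read [C1 read: already in S, no change] -> [S,S]
Op 4: C1 write [C1 write: invalidate ['C0=S'] -> C1=M] -> [I,M]
Op 5: C1 read [C1 read: already in M, no change] -> [I,M]
Op 6: C0 write [C0 write: invalidate ['C1=M'] -> C0=M] -> [M,I]
Op 7: C1 write [C1 write: invalidate ['C0=M'] -> C1=M] -> [I,M]
Op 8: C1 read [C1 read: already in M, no change] -> [I,M]
Op 9: C0 read [C0 read from I: others=['C1=M'] -> C0=S, others downsized to S] -> [S,S]
Op 10: C1 read [C1 read: already in S, no change] -> [S,S]
Op 11: C0 read [C0 read: already in S, no change] -> [S,S]
Op 12: C0 read [C0 read: already in S, no change] -> [S,S]

Answer: S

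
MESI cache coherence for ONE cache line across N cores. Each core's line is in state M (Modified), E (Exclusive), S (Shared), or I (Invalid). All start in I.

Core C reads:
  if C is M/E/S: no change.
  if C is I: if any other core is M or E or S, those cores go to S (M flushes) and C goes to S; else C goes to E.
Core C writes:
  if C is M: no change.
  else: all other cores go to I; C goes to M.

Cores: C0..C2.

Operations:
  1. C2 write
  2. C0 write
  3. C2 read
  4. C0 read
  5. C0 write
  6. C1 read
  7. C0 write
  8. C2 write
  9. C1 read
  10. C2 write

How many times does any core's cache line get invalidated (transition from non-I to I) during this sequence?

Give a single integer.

Answer: 5

Derivation:
Op 1: C2 write [C2 write: invalidate none -> C2=M] -> [I,I,M] (invalidations this op: 0; running total: 0)
Op 2: C0 write [C0 write: invalidate ['C2=M'] -> C0=M] -> [M,I,I] (invalidations this op: 1; running total: 1)
Op 3: C2 read [C2 read from I: others=['C0=M'] -> C2=S, others downsized to S] -> [S,I,S] (invalidations this op: 0; running total: 1)
Op 4: C0 read [C0 read: already in S, no change] -> [S,I,S] (invalidations this op: 0; running total: 1)
Op 5: C0 write [C0 write: invalidate ['C2=S'] -> C0=M] -> [M,I,I] (invalidations this op: 1; running total: 2)
Op 6: C1 read [C1 read from I: others=['C0=M'] -> C1=S, others downsized to S] -> [S,S,I] (invalidations this op: 0; running total: 2)
Op 7: C0 write [C0 write: invalidate ['C1=S'] -> C0=M] -> [M,I,I] (invalidations this op: 1; running total: 3)
Op 8: C2 write [C2 write: invalidate ['C0=M'] -> C2=M] -> [I,I,M] (invalidations this op: 1; running total: 4)
Op 9: C1 read [C1 read from I: others=['C2=M'] -> C1=S, others downsized to S] -> [I,S,S] (invalidations this op: 0; running total: 4)
Op 10: C2 write [C2 write: invalidate ['C1=S'] -> C2=M] -> [I,I,M] (invalidations this op: 1; running total: 5)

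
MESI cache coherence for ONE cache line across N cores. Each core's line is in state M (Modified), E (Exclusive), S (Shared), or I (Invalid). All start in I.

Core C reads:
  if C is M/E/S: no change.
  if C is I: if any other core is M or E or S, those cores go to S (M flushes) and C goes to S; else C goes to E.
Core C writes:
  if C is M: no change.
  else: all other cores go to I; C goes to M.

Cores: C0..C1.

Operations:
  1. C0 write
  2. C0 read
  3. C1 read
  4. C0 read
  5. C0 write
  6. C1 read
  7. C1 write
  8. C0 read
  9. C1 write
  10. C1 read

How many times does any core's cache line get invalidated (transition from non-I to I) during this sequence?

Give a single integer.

Answer: 3

Derivation:
Op 1: C0 write [C0 write: invalidate none -> C0=M] -> [M,I] (invalidations this op: 0; running total: 0)
Op 2: C0 read [C0 read: already in M, no change] -> [M,I] (invalidations this op: 0; running total: 0)
Op 3: C1 read [C1 read from I: others=['C0=M'] -> C1=S, others downsized to S] -> [S,S] (invalidations this op: 0; running total: 0)
Op 4: C0 read [C0 read: already in S, no change] -> [S,S] (invalidations this op: 0; running total: 0)
Op 5: C0 write [C0 write: invalidate ['C1=S'] -> C0=M] -> [M,I] (invalidations this op: 1; running total: 1)
Op 6: C1 read [C1 read from I: others=['C0=M'] -> C1=S, others downsized to S] -> [S,S] (invalidations this op: 0; running total: 1)
Op 7: C1 write [C1 write: invalidate ['C0=S'] -> C1=M] -> [I,M] (invalidations this op: 1; running total: 2)
Op 8: C0 read [C0 read from I: others=['C1=M'] -> C0=S, others downsized to S] -> [S,S] (invalidations this op: 0; running total: 2)
Op 9: C1 write [C1 write: invalidate ['C0=S'] -> C1=M] -> [I,M] (invalidations this op: 1; running total: 3)
Op 10: C1 read [C1 read: already in M, no change] -> [I,M] (invalidations this op: 0; running total: 3)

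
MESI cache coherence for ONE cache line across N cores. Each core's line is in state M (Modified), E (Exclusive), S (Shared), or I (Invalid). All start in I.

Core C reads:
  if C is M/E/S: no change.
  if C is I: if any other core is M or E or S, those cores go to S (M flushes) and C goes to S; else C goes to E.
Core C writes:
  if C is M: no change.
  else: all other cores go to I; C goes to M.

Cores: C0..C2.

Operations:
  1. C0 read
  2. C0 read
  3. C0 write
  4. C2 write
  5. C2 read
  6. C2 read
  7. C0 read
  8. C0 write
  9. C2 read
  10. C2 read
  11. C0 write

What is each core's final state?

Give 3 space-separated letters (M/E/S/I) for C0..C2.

Answer: M I I

Derivation:
Op 1: C0 read [C0 read from I: no other sharers -> C0=E (exclusive)] -> [E,I,I]
Op 2: C0 read [C0 read: already in E, no change] -> [E,I,I]
Op 3: C0 write [C0 write: invalidate none -> C0=M] -> [M,I,I]
Op 4: C2 write [C2 write: invalidate ['C0=M'] -> C2=M] -> [I,I,M]
Op 5: C2 read [C2 read: already in M, no change] -> [I,I,M]
Op 6: C2 read [C2 read: already in M, no change] -> [I,I,M]
Op 7: C0 read [C0 read from I: others=['C2=M'] -> C0=S, others downsized to S] -> [S,I,S]
Op 8: C0 write [C0 write: invalidate ['C2=S'] -> C0=M] -> [M,I,I]
Op 9: C2 read [C2 read from I: others=['C0=M'] -> C2=S, others downsized to S] -> [S,I,S]
Op 10: C2 read [C2 read: already in S, no change] -> [S,I,S]
Op 11: C0 write [C0 write: invalidate ['C2=S'] -> C0=M] -> [M,I,I]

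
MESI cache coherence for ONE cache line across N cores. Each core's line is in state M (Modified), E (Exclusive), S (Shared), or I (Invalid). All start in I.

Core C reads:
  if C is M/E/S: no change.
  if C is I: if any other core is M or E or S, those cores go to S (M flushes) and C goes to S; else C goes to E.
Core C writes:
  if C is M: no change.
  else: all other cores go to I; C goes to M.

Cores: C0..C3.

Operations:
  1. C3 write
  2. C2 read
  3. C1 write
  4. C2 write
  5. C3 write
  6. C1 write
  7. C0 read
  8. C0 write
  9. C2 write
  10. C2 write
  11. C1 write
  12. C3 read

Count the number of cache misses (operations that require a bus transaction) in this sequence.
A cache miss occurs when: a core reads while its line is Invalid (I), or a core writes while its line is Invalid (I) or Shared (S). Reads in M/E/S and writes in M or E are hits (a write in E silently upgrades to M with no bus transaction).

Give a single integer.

Op 1: C3 write [C3 write: invalidate none -> C3=M] -> [I,I,I,M] [MISS #1: write from I]
Op 2: C2 read [C2 read from I: others=['C3=M'] -> C2=S, others downsized to S] -> [I,I,S,S] [MISS #2: read from I]
Op 3: C1 write [C1 write: invalidate ['C2=S', 'C3=S'] -> C1=M] -> [I,M,I,I] [MISS #3: write from I]
Op 4: C2 write [C2 write: invalidate ['C1=M'] -> C2=M] -> [I,I,M,I] [MISS #4: write from I]
Op 5: C3 write [C3 write: invalidate ['C2=M'] -> C3=M] -> [I,I,I,M] [MISS #5: write from I]
Op 6: C1 write [C1 write: invalidate ['C3=M'] -> C1=M] -> [I,M,I,I] [MISS #6: write from I]
Op 7: C0 read [C0 read from I: others=['C1=M'] -> C0=S, others downsized to S] -> [S,S,I,I] [MISS #7: read from I]
Op 8: C0 write [C0 write: invalidate ['C1=S'] -> C0=M] -> [M,I,I,I] [MISS #8: write from S]
Op 9: C2 write [C2 write: invalidate ['C0=M'] -> C2=M] -> [I,I,M,I] [MISS #9: write from I]
Op 10: C2 write [C2 write: already M (modified), no change] -> [I,I,M,I] [hit: write from M]
Op 11: C1 write [C1 write: invalidate ['C2=M'] -> C1=M] -> [I,M,I,I] [MISS #10: write from I]
Op 12: C3 read [C3 read from I: others=['C1=M'] -> C3=S, others downsized to S] -> [I,S,I,S] [MISS #11: read from I]

Answer: 11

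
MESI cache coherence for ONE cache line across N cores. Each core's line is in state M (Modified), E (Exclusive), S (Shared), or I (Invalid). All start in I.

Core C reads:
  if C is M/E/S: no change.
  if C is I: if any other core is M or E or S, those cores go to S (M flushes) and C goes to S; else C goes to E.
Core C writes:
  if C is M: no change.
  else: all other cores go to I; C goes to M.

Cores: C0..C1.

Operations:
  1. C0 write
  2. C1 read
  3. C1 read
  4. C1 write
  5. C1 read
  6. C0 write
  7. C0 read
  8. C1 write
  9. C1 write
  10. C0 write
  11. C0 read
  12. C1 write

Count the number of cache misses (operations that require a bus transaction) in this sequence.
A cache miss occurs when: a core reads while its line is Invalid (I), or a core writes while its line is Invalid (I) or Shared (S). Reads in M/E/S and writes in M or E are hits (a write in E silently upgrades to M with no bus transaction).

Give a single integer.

Op 1: C0 write [C0 write: invalidate none -> C0=M] -> [M,I] [MISS #1: write from I]
Op 2: C1 read [C1 read from I: others=['C0=M'] -> C1=S, others downsized to S] -> [S,S] [MISS #2: read from I]
Op 3: C1 read [C1 read: already in S, no change] -> [S,S] [hit: read from S]
Op 4: C1 write [C1 write: invalidate ['C0=S'] -> C1=M] -> [I,M] [MISS #3: write from S]
Op 5: C1 read [C1 read: already in M, no change] -> [I,M] [hit: read from M]
Op 6: C0 write [C0 write: invalidate ['C1=M'] -> C0=M] -> [M,I] [MISS #4: write from I]
Op 7: C0 read [C0 read: already in M, no change] -> [M,I] [hit: read from M]
Op 8: C1 write [C1 write: invalidate ['C0=M'] -> C1=M] -> [I,M] [MISS #5: write from I]
Op 9: C1 write [C1 write: already M (modified), no change] -> [I,M] [hit: write from M]
Op 10: C0 write [C0 write: invalidate ['C1=M'] -> C0=M] -> [M,I] [MISS #6: write from I]
Op 11: C0 read [C0 read: already in M, no change] -> [M,I] [hit: read from M]
Op 12: C1 write [C1 write: invalidate ['C0=M'] -> C1=M] -> [I,M] [MISS #7: write from I]

Answer: 7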